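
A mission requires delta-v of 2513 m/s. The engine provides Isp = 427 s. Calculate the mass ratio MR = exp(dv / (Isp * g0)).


Ve = 427 * 9.81 = 4188.87 m/s
MR = exp(2513 / 4188.87) = 1.822

1.822


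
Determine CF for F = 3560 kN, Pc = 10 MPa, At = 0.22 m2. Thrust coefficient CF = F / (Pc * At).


CF = 3560000 / (10e6 * 0.22) = 1.62

1.62


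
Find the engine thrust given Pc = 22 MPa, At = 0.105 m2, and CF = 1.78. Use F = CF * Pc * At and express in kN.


F = 1.78 * 22e6 * 0.105 = 4.1118e+06 N = 4111.8 kN

4111.8 kN


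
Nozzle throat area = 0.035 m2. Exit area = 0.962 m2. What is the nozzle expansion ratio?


AR = 0.962 / 0.035 = 27.5

27.5


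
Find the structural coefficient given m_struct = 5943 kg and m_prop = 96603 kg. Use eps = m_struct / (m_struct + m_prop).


eps = 5943 / (5943 + 96603) = 0.058

0.058


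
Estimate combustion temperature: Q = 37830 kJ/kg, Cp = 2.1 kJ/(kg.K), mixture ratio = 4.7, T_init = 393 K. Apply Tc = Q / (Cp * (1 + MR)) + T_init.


Tc = 37830 / (2.1 * (1 + 4.7)) + 393 = 3553 K

3553 K


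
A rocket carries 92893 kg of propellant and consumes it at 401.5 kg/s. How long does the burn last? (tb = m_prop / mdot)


tb = 92893 / 401.5 = 231.4 s

231.4 s


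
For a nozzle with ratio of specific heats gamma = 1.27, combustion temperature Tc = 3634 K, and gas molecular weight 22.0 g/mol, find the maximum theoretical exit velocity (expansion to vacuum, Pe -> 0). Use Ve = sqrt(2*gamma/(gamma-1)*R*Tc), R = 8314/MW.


R = 8314 / 22.0 = 377.91 J/(kg.K)
Ve = sqrt(2 * 1.27 / (1.27 - 1) * 377.91 * 3634) = 3594 m/s

3594 m/s


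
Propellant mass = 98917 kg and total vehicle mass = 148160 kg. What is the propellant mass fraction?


PMF = 98917 / 148160 = 0.668

0.668


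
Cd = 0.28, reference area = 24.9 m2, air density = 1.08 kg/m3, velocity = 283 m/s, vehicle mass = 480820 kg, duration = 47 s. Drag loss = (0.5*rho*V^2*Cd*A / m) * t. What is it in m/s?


D = 0.5 * 1.08 * 283^2 * 0.28 * 24.9 = 301525.47 N
a = 301525.47 / 480820 = 0.6271 m/s2
dV = 0.6271 * 47 = 29.5 m/s

29.5 m/s


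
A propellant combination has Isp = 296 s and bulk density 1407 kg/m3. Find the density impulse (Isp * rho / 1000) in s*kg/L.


rho*Isp = 296 * 1407 / 1000 = 416 s*kg/L

416 s*kg/L


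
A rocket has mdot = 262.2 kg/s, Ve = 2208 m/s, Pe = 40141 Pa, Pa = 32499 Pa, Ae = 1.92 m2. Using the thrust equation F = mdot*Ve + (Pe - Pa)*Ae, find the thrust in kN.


F = 262.2 * 2208 + (40141 - 32499) * 1.92 = 593610.0 N = 593.6 kN

593.6 kN


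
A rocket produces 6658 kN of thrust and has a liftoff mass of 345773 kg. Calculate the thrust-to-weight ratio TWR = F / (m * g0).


TWR = 6658000 / (345773 * 9.81) = 1.96

1.96


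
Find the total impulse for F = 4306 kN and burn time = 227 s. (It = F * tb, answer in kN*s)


It = 4306 * 227 = 977462 kN*s

977462 kN*s


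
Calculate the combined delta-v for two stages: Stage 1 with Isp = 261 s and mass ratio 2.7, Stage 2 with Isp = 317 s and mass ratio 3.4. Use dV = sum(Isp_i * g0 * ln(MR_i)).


dV1 = 261 * 9.81 * ln(2.7) = 2543.1 m/s
dV2 = 317 * 9.81 * ln(3.4) = 3805.7 m/s
Total dV = 2543.1 + 3805.7 = 6348.8 m/s ~ 6349 m/s

6349 m/s


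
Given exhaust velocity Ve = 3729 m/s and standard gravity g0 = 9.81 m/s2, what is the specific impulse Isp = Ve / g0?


Isp = Ve / g0 = 3729 / 9.81 = 380.1 s

380.1 s


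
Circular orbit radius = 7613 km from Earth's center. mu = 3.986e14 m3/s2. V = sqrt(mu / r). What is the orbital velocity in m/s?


V = sqrt(3.986e14 / 7613000) = 7236 m/s

7236 m/s


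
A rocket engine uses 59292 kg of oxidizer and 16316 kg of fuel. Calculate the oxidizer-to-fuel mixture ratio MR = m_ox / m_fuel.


MR = 59292 / 16316 = 3.63

3.63


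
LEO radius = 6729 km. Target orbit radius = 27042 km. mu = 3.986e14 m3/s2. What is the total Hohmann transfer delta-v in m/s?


V1 = sqrt(mu/r1) = 7696.5 m/s
dV1 = V1*(sqrt(2*r2/(r1+r2)) - 1) = 2043.43 m/s
V2 = sqrt(mu/r2) = 3839.28 m/s
dV2 = V2*(1 - sqrt(2*r1/(r1+r2))) = 1415.64 m/s
Total dV = 3459 m/s

3459 m/s


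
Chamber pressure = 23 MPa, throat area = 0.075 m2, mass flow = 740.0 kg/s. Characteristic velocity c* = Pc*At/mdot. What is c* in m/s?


c* = 23e6 * 0.075 / 740.0 = 2331 m/s

2331 m/s


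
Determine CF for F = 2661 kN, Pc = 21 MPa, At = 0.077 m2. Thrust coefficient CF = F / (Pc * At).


CF = 2661000 / (21e6 * 0.077) = 1.65

1.65


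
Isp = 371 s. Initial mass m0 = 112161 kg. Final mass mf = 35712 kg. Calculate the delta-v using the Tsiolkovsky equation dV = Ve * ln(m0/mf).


Ve = 371 * 9.81 = 3639.51 m/s
dV = 3639.51 * ln(112161/35712) = 4165 m/s

4165 m/s


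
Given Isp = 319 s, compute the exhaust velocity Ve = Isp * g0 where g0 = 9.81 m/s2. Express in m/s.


Ve = Isp * g0 = 319 * 9.81 = 3129.4 m/s

3129.4 m/s


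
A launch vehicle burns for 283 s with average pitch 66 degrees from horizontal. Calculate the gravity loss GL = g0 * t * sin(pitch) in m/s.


GL = 9.81 * 283 * sin(66 deg) = 2536 m/s

2536 m/s


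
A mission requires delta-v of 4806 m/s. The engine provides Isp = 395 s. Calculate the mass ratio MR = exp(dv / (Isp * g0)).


Ve = 395 * 9.81 = 3874.95 m/s
MR = exp(4806 / 3874.95) = 3.457

3.457


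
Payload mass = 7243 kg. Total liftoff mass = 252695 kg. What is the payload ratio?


PR = 7243 / 252695 = 0.0287

0.0287


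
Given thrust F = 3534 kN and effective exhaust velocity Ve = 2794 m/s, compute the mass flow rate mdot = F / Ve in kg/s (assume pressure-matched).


mdot = F / Ve = 3534000 / 2794 = 1264.9 kg/s

1264.9 kg/s


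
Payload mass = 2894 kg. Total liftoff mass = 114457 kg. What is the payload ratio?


PR = 2894 / 114457 = 0.0253

0.0253


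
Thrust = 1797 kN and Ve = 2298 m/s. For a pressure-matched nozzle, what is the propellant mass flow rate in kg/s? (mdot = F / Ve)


mdot = F / Ve = 1797000 / 2298 = 782.0 kg/s

782.0 kg/s


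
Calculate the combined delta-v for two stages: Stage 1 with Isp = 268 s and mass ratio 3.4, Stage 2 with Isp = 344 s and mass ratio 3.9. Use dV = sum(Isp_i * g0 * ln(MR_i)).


dV1 = 268 * 9.81 * ln(3.4) = 3217.4 m/s
dV2 = 344 * 9.81 * ln(3.9) = 4592.8 m/s
Total dV = 3217.4 + 4592.8 = 7810.2 m/s ~ 7810 m/s

7810 m/s


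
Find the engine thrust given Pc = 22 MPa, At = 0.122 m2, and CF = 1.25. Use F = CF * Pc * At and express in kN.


F = 1.25 * 22e6 * 0.122 = 3.3550e+06 N = 3355.0 kN

3355.0 kN


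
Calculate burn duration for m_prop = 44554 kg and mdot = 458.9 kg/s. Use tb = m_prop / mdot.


tb = 44554 / 458.9 = 97.1 s

97.1 s


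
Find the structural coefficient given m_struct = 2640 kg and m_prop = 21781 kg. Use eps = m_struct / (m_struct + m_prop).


eps = 2640 / (2640 + 21781) = 0.1081

0.1081


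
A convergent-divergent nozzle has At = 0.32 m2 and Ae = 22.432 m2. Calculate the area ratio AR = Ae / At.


AR = 22.432 / 0.32 = 70.1

70.1


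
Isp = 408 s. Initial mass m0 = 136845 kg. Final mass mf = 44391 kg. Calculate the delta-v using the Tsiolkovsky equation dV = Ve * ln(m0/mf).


Ve = 408 * 9.81 = 4002.48 m/s
dV = 4002.48 * ln(136845/44391) = 4506 m/s

4506 m/s


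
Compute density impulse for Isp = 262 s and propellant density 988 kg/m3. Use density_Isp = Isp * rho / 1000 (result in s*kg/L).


rho*Isp = 262 * 988 / 1000 = 259 s*kg/L

259 s*kg/L


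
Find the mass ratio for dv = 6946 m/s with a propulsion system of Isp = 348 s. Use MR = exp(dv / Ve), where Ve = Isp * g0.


Ve = 348 * 9.81 = 3413.88 m/s
MR = exp(6946 / 3413.88) = 7.649

7.649


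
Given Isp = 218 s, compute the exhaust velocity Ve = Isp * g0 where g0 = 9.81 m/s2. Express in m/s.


Ve = Isp * g0 = 218 * 9.81 = 2138.6 m/s

2138.6 m/s


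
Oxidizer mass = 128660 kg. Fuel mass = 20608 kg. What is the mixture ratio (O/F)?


MR = 128660 / 20608 = 6.24

6.24


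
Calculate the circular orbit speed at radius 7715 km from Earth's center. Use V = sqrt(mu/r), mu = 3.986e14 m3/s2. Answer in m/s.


V = sqrt(3.986e14 / 7715000) = 7188 m/s

7188 m/s


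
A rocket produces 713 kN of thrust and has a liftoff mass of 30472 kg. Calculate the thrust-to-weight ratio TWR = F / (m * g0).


TWR = 713000 / (30472 * 9.81) = 2.39

2.39


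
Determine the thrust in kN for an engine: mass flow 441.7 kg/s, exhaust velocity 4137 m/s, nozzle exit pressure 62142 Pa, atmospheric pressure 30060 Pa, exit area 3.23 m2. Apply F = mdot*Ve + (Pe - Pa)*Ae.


F = 441.7 * 4137 + (62142 - 30060) * 3.23 = 1.9309e+06 N = 1930.9 kN

1930.9 kN


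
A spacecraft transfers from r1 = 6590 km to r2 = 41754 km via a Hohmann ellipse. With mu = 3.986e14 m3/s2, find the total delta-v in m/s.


V1 = sqrt(mu/r1) = 7777.25 m/s
dV1 = V1*(sqrt(2*r2/(r1+r2)) - 1) = 2444.35 m/s
V2 = sqrt(mu/r2) = 3089.72 m/s
dV2 = V2*(1 - sqrt(2*r1/(r1+r2))) = 1476.46 m/s
Total dV = 3921 m/s

3921 m/s


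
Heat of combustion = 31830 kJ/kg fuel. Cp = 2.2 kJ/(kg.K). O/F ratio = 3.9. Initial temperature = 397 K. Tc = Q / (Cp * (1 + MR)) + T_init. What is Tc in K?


Tc = 31830 / (2.2 * (1 + 3.9)) + 397 = 3350 K

3350 K


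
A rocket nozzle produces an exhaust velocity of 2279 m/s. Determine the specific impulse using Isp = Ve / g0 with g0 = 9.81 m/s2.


Isp = Ve / g0 = 2279 / 9.81 = 232.3 s

232.3 s


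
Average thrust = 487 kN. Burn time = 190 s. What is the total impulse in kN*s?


It = 487 * 190 = 92530 kN*s

92530 kN*s


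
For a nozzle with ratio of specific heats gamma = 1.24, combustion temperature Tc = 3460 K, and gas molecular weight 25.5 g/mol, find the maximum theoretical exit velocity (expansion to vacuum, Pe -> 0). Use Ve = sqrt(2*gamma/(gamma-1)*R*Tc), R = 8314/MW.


R = 8314 / 25.5 = 326.04 J/(kg.K)
Ve = sqrt(2 * 1.24 / (1.24 - 1) * 326.04 * 3460) = 3414 m/s

3414 m/s


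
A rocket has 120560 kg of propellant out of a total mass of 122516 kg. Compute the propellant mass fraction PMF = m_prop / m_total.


PMF = 120560 / 122516 = 0.984

0.984


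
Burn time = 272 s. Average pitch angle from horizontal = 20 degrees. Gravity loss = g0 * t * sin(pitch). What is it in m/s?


GL = 9.81 * 272 * sin(20 deg) = 913 m/s

913 m/s


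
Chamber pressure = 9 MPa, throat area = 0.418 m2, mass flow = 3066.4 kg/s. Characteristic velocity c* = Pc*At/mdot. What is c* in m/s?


c* = 9e6 * 0.418 / 3066.4 = 1227 m/s

1227 m/s


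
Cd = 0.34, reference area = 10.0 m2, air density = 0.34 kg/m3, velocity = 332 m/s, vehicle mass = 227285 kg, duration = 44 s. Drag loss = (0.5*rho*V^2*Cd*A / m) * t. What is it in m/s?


D = 0.5 * 0.34 * 332^2 * 0.34 * 10.0 = 63709.47 N
a = 63709.47 / 227285 = 0.2803 m/s2
dV = 0.2803 * 44 = 12.3 m/s

12.3 m/s


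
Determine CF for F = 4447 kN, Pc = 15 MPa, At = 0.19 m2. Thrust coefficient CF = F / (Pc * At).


CF = 4447000 / (15e6 * 0.19) = 1.56

1.56


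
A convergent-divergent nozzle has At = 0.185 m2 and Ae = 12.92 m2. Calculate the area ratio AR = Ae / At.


AR = 12.92 / 0.185 = 69.8

69.8


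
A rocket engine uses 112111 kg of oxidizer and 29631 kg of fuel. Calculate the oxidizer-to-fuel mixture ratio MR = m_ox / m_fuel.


MR = 112111 / 29631 = 3.78

3.78


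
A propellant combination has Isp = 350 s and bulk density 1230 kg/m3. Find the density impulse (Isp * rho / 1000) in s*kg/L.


rho*Isp = 350 * 1230 / 1000 = 430 s*kg/L

430 s*kg/L


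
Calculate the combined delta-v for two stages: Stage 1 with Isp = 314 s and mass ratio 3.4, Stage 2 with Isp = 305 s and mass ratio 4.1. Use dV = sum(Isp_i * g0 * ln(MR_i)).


dV1 = 314 * 9.81 * ln(3.4) = 3769.6 m/s
dV2 = 305 * 9.81 * ln(4.1) = 4221.7 m/s
Total dV = 3769.6 + 4221.7 = 7991.3 m/s ~ 7991 m/s

7991 m/s


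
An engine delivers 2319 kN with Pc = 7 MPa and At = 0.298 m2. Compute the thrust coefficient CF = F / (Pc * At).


CF = 2319000 / (7e6 * 0.298) = 1.11

1.11


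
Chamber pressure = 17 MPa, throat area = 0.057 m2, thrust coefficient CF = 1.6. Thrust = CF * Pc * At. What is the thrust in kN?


F = 1.6 * 17e6 * 0.057 = 1.5504e+06 N = 1550.4 kN

1550.4 kN


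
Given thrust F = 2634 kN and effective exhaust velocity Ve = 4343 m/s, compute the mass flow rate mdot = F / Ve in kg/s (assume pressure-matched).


mdot = F / Ve = 2634000 / 4343 = 606.5 kg/s

606.5 kg/s


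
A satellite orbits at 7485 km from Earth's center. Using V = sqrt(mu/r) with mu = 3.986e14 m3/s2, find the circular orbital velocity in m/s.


V = sqrt(3.986e14 / 7485000) = 7297 m/s

7297 m/s


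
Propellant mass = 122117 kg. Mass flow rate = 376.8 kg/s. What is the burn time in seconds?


tb = 122117 / 376.8 = 324.1 s

324.1 s


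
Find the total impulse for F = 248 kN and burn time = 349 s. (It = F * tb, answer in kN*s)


It = 248 * 349 = 86552 kN*s

86552 kN*s


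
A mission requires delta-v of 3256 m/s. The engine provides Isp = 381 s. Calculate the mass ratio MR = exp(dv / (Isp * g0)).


Ve = 381 * 9.81 = 3737.61 m/s
MR = exp(3256 / 3737.61) = 2.39

2.39


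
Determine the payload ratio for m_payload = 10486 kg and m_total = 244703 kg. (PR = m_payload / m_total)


PR = 10486 / 244703 = 0.0429

0.0429


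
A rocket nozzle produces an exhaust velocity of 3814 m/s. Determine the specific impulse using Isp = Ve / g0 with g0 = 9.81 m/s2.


Isp = Ve / g0 = 3814 / 9.81 = 388.8 s

388.8 s


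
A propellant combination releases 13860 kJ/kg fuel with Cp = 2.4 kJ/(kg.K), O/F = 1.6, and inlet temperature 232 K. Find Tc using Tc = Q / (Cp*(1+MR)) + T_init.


Tc = 13860 / (2.4 * (1 + 1.6)) + 232 = 2453 K

2453 K


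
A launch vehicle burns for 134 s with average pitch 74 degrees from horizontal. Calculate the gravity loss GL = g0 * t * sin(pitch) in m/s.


GL = 9.81 * 134 * sin(74 deg) = 1264 m/s

1264 m/s


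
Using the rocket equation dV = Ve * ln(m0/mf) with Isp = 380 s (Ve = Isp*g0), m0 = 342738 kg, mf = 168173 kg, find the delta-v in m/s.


Ve = 380 * 9.81 = 3727.8 m/s
dV = 3727.8 * ln(342738/168173) = 2654 m/s

2654 m/s


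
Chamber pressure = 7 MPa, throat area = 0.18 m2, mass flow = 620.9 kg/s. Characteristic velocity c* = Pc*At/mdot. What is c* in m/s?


c* = 7e6 * 0.18 / 620.9 = 2029 m/s

2029 m/s


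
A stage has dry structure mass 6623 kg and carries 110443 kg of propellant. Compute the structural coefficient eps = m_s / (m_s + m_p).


eps = 6623 / (6623 + 110443) = 0.0566

0.0566


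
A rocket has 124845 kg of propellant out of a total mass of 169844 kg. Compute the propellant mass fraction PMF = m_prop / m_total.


PMF = 124845 / 169844 = 0.735

0.735


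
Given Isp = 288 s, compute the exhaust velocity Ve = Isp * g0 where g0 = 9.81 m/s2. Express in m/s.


Ve = Isp * g0 = 288 * 9.81 = 2825.3 m/s

2825.3 m/s


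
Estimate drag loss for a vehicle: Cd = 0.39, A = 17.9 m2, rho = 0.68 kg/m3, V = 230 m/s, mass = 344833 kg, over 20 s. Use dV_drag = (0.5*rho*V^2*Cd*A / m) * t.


D = 0.5 * 0.68 * 230^2 * 0.39 * 17.9 = 125560.27 N
a = 125560.27 / 344833 = 0.3641 m/s2
dV = 0.3641 * 20 = 7.3 m/s

7.3 m/s


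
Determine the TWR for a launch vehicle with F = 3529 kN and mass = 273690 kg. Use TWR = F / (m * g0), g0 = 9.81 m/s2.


TWR = 3529000 / (273690 * 9.81) = 1.31

1.31


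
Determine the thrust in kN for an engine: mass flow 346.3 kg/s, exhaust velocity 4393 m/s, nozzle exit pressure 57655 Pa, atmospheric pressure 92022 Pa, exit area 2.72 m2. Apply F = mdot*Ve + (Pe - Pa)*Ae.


F = 346.3 * 4393 + (57655 - 92022) * 2.72 = 1.4278e+06 N = 1427.8 kN

1427.8 kN


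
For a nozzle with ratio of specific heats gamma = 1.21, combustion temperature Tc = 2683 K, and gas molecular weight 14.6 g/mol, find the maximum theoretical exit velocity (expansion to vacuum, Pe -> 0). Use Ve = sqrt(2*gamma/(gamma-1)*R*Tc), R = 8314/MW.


R = 8314 / 14.6 = 569.45 J/(kg.K)
Ve = sqrt(2 * 1.21 / (1.21 - 1) * 569.45 * 2683) = 4196 m/s

4196 m/s


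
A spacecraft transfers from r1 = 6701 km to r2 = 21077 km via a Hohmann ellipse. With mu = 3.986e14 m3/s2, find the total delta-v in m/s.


V1 = sqrt(mu/r1) = 7712.57 m/s
dV1 = V1*(sqrt(2*r2/(r1+r2)) - 1) = 1788.4 m/s
V2 = sqrt(mu/r2) = 4348.75 m/s
dV2 = V2*(1 - sqrt(2*r1/(r1+r2))) = 1328.11 m/s
Total dV = 3117 m/s

3117 m/s


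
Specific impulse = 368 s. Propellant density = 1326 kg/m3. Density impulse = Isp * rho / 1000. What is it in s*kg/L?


rho*Isp = 368 * 1326 / 1000 = 488 s*kg/L

488 s*kg/L


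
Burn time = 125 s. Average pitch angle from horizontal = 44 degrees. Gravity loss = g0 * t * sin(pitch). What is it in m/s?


GL = 9.81 * 125 * sin(44 deg) = 852 m/s

852 m/s


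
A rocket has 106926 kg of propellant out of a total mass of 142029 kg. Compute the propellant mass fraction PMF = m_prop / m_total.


PMF = 106926 / 142029 = 0.753

0.753


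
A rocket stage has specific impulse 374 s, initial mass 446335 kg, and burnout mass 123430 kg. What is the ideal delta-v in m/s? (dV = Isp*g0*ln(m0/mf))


Ve = 374 * 9.81 = 3668.94 m/s
dV = 3668.94 * ln(446335/123430) = 4716 m/s

4716 m/s


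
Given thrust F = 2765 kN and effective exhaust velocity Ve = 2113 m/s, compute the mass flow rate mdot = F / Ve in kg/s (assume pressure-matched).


mdot = F / Ve = 2765000 / 2113 = 1308.6 kg/s

1308.6 kg/s


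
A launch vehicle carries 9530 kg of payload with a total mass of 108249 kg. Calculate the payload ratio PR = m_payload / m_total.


PR = 9530 / 108249 = 0.088

0.088


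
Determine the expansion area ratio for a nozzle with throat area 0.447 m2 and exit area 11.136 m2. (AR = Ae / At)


AR = 11.136 / 0.447 = 24.9

24.9


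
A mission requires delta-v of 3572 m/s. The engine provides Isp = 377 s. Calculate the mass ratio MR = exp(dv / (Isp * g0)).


Ve = 377 * 9.81 = 3698.37 m/s
MR = exp(3572 / 3698.37) = 2.627

2.627


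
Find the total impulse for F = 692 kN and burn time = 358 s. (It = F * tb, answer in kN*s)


It = 692 * 358 = 247736 kN*s

247736 kN*s


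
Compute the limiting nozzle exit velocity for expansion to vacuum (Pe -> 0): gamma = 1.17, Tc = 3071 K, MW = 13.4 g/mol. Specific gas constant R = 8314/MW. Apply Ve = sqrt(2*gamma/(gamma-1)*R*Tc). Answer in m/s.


R = 8314 / 13.4 = 620.45 J/(kg.K)
Ve = sqrt(2 * 1.17 / (1.17 - 1) * 620.45 * 3071) = 5121 m/s

5121 m/s


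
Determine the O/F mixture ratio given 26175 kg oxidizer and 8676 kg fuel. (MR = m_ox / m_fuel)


MR = 26175 / 8676 = 3.02

3.02


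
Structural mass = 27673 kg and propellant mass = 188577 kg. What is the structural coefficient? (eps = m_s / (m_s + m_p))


eps = 27673 / (27673 + 188577) = 0.128

0.128


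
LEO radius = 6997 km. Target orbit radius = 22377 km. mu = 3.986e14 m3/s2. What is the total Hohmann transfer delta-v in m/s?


V1 = sqrt(mu/r1) = 7547.67 m/s
dV1 = V1*(sqrt(2*r2/(r1+r2)) - 1) = 1768.71 m/s
V2 = sqrt(mu/r2) = 4220.54 m/s
dV2 = V2*(1 - sqrt(2*r1/(r1+r2))) = 1307.43 m/s
Total dV = 3076 m/s

3076 m/s


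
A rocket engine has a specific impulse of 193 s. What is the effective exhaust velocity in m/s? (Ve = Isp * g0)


Ve = Isp * g0 = 193 * 9.81 = 1893.3 m/s

1893.3 m/s


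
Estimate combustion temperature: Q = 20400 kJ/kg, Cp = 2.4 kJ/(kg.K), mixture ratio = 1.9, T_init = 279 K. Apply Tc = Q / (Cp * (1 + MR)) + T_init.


Tc = 20400 / (2.4 * (1 + 1.9)) + 279 = 3210 K

3210 K


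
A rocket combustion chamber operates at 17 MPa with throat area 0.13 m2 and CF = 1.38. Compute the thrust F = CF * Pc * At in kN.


F = 1.38 * 17e6 * 0.13 = 3.0498e+06 N = 3049.8 kN

3049.8 kN


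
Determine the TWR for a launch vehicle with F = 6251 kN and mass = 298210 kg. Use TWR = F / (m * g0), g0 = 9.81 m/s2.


TWR = 6251000 / (298210 * 9.81) = 2.14

2.14


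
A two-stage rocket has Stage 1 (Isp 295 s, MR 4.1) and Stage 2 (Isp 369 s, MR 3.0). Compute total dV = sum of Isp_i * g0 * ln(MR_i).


dV1 = 295 * 9.81 * ln(4.1) = 4083.3 m/s
dV2 = 369 * 9.81 * ln(3.0) = 3976.9 m/s
Total dV = 4083.3 + 3976.9 = 8060.2 m/s ~ 8060 m/s

8060 m/s


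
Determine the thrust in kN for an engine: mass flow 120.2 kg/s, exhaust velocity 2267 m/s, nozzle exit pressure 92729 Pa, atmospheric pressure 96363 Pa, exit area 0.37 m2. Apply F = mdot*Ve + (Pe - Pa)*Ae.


F = 120.2 * 2267 + (92729 - 96363) * 0.37 = 271149.0 N = 271.1 kN

271.1 kN


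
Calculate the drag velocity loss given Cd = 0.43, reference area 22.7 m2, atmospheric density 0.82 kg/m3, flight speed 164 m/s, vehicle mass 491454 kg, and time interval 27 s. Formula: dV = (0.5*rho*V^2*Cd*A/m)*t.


D = 0.5 * 0.82 * 164^2 * 0.43 * 22.7 = 107638.06 N
a = 107638.06 / 491454 = 0.219 m/s2
dV = 0.219 * 27 = 5.9 m/s

5.9 m/s


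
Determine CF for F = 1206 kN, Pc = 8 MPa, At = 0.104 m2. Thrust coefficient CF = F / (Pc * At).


CF = 1206000 / (8e6 * 0.104) = 1.45

1.45


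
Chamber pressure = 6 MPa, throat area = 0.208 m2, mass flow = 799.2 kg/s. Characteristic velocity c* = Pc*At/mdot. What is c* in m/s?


c* = 6e6 * 0.208 / 799.2 = 1562 m/s

1562 m/s


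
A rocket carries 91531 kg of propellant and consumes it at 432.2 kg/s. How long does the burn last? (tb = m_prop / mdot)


tb = 91531 / 432.2 = 211.8 s

211.8 s


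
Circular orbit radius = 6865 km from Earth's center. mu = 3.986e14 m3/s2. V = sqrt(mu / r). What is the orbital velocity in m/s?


V = sqrt(3.986e14 / 6865000) = 7620 m/s

7620 m/s


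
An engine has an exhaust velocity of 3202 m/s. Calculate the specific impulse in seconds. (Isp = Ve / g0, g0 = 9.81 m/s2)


Isp = Ve / g0 = 3202 / 9.81 = 326.4 s

326.4 s


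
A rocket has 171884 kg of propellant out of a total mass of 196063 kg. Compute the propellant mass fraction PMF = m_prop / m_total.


PMF = 171884 / 196063 = 0.877

0.877


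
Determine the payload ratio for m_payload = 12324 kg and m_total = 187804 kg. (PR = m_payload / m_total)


PR = 12324 / 187804 = 0.0656

0.0656


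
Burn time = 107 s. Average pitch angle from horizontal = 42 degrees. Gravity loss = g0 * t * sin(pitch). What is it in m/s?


GL = 9.81 * 107 * sin(42 deg) = 702 m/s

702 m/s


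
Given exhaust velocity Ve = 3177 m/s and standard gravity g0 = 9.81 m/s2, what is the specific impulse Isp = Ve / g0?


Isp = Ve / g0 = 3177 / 9.81 = 323.9 s

323.9 s


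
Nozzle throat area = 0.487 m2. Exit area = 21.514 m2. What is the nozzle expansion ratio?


AR = 21.514 / 0.487 = 44.2

44.2


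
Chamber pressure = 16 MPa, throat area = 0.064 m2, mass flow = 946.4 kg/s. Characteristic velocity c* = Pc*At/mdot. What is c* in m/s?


c* = 16e6 * 0.064 / 946.4 = 1082 m/s

1082 m/s


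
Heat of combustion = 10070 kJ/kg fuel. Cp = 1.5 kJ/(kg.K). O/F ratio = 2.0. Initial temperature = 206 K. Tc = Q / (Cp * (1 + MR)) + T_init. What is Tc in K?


Tc = 10070 / (1.5 * (1 + 2.0)) + 206 = 2444 K

2444 K


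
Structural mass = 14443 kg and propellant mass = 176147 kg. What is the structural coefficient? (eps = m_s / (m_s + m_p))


eps = 14443 / (14443 + 176147) = 0.0758

0.0758


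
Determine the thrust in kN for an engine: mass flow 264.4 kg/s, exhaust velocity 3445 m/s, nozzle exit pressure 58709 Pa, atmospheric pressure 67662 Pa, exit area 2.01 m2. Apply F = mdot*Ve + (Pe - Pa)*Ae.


F = 264.4 * 3445 + (58709 - 67662) * 2.01 = 892862.0 N = 892.9 kN

892.9 kN


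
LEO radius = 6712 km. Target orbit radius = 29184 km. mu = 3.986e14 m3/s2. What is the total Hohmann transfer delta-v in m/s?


V1 = sqrt(mu/r1) = 7706.24 m/s
dV1 = V1*(sqrt(2*r2/(r1+r2)) - 1) = 2120.44 m/s
V2 = sqrt(mu/r2) = 3695.7 m/s
dV2 = V2*(1 - sqrt(2*r1/(r1+r2))) = 1435.67 m/s
Total dV = 3556 m/s

3556 m/s


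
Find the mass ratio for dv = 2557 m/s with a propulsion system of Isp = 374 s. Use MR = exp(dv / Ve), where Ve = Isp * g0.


Ve = 374 * 9.81 = 3668.94 m/s
MR = exp(2557 / 3668.94) = 2.008

2.008


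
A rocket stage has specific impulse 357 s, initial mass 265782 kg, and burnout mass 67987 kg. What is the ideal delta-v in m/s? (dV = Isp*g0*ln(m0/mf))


Ve = 357 * 9.81 = 3502.17 m/s
dV = 3502.17 * ln(265782/67987) = 4775 m/s

4775 m/s


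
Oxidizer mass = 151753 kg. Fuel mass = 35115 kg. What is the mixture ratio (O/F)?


MR = 151753 / 35115 = 4.32

4.32


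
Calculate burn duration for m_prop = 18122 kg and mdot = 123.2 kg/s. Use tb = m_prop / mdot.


tb = 18122 / 123.2 = 147.1 s

147.1 s


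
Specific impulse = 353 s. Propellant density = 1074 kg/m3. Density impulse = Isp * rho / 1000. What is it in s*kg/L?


rho*Isp = 353 * 1074 / 1000 = 379 s*kg/L

379 s*kg/L


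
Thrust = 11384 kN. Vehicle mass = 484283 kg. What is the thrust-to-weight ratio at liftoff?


TWR = 11384000 / (484283 * 9.81) = 2.4

2.4


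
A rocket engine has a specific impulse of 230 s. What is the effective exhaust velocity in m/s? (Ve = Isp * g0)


Ve = Isp * g0 = 230 * 9.81 = 2256.3 m/s

2256.3 m/s


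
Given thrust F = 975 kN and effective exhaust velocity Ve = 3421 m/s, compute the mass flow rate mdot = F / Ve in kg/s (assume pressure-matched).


mdot = F / Ve = 975000 / 3421 = 285.0 kg/s

285.0 kg/s


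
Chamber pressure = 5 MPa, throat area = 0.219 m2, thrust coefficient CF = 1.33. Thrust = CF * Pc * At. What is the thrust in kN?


F = 1.33 * 5e6 * 0.219 = 1.4564e+06 N = 1456.3 kN

1456.3 kN


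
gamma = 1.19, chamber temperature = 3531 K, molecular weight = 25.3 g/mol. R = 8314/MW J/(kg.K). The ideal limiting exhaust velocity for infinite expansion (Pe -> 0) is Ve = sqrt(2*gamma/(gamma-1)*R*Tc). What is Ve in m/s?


R = 8314 / 25.3 = 328.62 J/(kg.K)
Ve = sqrt(2 * 1.19 / (1.19 - 1) * 328.62 * 3531) = 3812 m/s

3812 m/s


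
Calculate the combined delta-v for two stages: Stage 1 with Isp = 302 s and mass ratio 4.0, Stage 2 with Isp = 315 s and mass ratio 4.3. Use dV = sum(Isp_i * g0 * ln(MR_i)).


dV1 = 302 * 9.81 * ln(4.0) = 4107.1 m/s
dV2 = 315 * 9.81 * ln(4.3) = 4507.3 m/s
Total dV = 4107.1 + 4507.3 = 8614.4 m/s ~ 8614 m/s

8614 m/s


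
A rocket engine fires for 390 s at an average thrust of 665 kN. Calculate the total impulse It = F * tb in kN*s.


It = 665 * 390 = 259350 kN*s

259350 kN*s


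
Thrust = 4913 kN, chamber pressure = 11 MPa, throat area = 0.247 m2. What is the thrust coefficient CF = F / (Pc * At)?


CF = 4913000 / (11e6 * 0.247) = 1.81

1.81


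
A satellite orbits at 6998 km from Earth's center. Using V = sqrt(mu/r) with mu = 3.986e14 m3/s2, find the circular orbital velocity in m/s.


V = sqrt(3.986e14 / 6998000) = 7547 m/s

7547 m/s


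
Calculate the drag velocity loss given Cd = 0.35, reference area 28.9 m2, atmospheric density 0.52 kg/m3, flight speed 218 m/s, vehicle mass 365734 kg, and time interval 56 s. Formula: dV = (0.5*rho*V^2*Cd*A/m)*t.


D = 0.5 * 0.52 * 218^2 * 0.35 * 28.9 = 124983.37 N
a = 124983.37 / 365734 = 0.3417 m/s2
dV = 0.3417 * 56 = 19.1 m/s

19.1 m/s


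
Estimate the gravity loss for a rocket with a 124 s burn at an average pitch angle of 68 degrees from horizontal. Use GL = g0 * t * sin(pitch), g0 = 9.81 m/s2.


GL = 9.81 * 124 * sin(68 deg) = 1128 m/s

1128 m/s


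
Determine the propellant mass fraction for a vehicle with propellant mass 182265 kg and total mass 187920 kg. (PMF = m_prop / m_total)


PMF = 182265 / 187920 = 0.97

0.97


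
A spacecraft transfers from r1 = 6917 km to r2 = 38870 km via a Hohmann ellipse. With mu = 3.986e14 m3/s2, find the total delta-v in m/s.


V1 = sqrt(mu/r1) = 7591.19 m/s
dV1 = V1*(sqrt(2*r2/(r1+r2)) - 1) = 2300.28 m/s
V2 = sqrt(mu/r2) = 3202.3 m/s
dV2 = V2*(1 - sqrt(2*r1/(r1+r2))) = 1442.09 m/s
Total dV = 3742 m/s

3742 m/s


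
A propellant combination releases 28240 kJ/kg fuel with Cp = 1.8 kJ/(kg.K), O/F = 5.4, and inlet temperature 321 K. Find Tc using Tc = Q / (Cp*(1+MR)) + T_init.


Tc = 28240 / (1.8 * (1 + 5.4)) + 321 = 2772 K

2772 K


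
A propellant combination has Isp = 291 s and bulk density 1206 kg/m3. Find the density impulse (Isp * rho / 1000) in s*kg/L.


rho*Isp = 291 * 1206 / 1000 = 351 s*kg/L

351 s*kg/L


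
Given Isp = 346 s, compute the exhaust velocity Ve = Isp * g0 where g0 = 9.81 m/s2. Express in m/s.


Ve = Isp * g0 = 346 * 9.81 = 3394.3 m/s

3394.3 m/s


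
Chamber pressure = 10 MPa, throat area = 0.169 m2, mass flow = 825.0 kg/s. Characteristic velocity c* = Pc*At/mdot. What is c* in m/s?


c* = 10e6 * 0.169 / 825.0 = 2048 m/s

2048 m/s


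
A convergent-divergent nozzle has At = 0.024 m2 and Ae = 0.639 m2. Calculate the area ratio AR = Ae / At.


AR = 0.639 / 0.024 = 26.6

26.6


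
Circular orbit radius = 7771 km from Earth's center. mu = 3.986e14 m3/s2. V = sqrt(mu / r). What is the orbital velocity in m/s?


V = sqrt(3.986e14 / 7771000) = 7162 m/s

7162 m/s


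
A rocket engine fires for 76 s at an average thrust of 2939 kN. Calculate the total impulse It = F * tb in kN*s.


It = 2939 * 76 = 223364 kN*s

223364 kN*s


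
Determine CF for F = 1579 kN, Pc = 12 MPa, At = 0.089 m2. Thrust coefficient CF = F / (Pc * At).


CF = 1579000 / (12e6 * 0.089) = 1.48

1.48


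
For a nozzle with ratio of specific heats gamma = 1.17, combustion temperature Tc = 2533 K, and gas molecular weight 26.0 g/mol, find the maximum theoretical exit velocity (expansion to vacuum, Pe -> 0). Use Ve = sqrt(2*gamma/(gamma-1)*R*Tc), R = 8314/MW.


R = 8314 / 26.0 = 319.77 J/(kg.K)
Ve = sqrt(2 * 1.17 / (1.17 - 1) * 319.77 * 2533) = 3339 m/s

3339 m/s


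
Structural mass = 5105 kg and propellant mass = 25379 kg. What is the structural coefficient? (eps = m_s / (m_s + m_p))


eps = 5105 / (5105 + 25379) = 0.1675

0.1675


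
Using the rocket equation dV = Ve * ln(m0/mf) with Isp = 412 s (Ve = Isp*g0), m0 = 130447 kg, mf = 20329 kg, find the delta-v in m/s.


Ve = 412 * 9.81 = 4041.72 m/s
dV = 4041.72 * ln(130447/20329) = 7513 m/s

7513 m/s


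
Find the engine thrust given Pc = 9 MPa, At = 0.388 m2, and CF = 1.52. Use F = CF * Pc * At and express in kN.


F = 1.52 * 9e6 * 0.388 = 5.3078e+06 N = 5307.8 kN

5307.8 kN


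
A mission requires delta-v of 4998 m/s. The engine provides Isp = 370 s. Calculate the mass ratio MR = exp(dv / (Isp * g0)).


Ve = 370 * 9.81 = 3629.7 m/s
MR = exp(4998 / 3629.7) = 3.963

3.963


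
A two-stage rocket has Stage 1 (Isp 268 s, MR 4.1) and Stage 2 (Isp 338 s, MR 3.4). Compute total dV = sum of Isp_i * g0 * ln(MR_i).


dV1 = 268 * 9.81 * ln(4.1) = 3709.6 m/s
dV2 = 338 * 9.81 * ln(3.4) = 4057.8 m/s
Total dV = 3709.6 + 4057.8 = 7767.4 m/s ~ 7767 m/s

7767 m/s


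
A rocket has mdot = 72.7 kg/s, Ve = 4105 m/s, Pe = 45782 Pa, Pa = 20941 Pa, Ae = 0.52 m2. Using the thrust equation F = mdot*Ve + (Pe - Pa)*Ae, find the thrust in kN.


F = 72.7 * 4105 + (45782 - 20941) * 0.52 = 311351.0 N = 311.4 kN

311.4 kN


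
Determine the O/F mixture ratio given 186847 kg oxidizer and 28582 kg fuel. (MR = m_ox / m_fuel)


MR = 186847 / 28582 = 6.54

6.54


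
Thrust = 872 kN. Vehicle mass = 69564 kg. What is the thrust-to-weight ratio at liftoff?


TWR = 872000 / (69564 * 9.81) = 1.28

1.28


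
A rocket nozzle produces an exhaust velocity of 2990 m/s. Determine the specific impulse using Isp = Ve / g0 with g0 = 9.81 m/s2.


Isp = Ve / g0 = 2990 / 9.81 = 304.8 s

304.8 s


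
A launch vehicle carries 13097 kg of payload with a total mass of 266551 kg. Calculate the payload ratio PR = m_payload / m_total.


PR = 13097 / 266551 = 0.0491

0.0491


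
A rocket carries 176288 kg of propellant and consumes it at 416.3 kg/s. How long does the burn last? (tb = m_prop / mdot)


tb = 176288 / 416.3 = 423.5 s

423.5 s


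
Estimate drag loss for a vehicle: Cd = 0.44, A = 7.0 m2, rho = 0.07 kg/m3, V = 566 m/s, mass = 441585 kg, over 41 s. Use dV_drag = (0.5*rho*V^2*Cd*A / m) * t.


D = 0.5 * 0.07 * 566^2 * 0.44 * 7.0 = 34534.38 N
a = 34534.38 / 441585 = 0.0782 m/s2
dV = 0.0782 * 41 = 3.2 m/s

3.2 m/s


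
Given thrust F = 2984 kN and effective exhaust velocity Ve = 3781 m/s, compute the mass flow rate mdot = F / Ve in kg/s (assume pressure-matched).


mdot = F / Ve = 2984000 / 3781 = 789.2 kg/s

789.2 kg/s


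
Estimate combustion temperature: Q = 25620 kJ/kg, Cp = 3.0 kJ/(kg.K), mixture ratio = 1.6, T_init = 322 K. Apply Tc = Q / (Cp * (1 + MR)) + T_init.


Tc = 25620 / (3.0 * (1 + 1.6)) + 322 = 3607 K

3607 K


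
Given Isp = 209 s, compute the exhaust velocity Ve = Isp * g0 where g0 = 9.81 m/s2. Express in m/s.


Ve = Isp * g0 = 209 * 9.81 = 2050.3 m/s

2050.3 m/s


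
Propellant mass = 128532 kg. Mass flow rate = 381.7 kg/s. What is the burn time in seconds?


tb = 128532 / 381.7 = 336.7 s

336.7 s


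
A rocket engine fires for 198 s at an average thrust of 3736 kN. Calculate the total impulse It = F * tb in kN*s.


It = 3736 * 198 = 739728 kN*s

739728 kN*s


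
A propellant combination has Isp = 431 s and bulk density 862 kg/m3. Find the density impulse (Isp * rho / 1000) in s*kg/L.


rho*Isp = 431 * 862 / 1000 = 372 s*kg/L

372 s*kg/L


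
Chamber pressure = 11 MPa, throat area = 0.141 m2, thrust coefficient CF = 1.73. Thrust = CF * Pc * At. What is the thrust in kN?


F = 1.73 * 11e6 * 0.141 = 2.6832e+06 N = 2683.2 kN

2683.2 kN


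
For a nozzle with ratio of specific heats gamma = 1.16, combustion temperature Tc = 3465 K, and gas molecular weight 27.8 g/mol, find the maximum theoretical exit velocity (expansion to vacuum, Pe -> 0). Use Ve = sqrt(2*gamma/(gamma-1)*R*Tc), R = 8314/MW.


R = 8314 / 27.8 = 299.06 J/(kg.K)
Ve = sqrt(2 * 1.16 / (1.16 - 1) * 299.06 * 3465) = 3876 m/s

3876 m/s


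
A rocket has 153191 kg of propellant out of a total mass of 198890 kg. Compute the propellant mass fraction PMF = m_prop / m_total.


PMF = 153191 / 198890 = 0.77

0.77


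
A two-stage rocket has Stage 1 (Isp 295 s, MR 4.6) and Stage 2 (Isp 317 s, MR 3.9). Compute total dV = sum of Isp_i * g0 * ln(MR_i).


dV1 = 295 * 9.81 * ln(4.6) = 4416.3 m/s
dV2 = 317 * 9.81 * ln(3.9) = 4232.3 m/s
Total dV = 4416.3 + 4232.3 = 8648.6 m/s ~ 8649 m/s

8649 m/s


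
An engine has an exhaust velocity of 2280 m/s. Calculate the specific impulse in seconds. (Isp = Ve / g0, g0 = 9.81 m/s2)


Isp = Ve / g0 = 2280 / 9.81 = 232.4 s

232.4 s


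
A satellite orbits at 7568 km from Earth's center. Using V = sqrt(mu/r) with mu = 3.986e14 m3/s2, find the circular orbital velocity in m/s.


V = sqrt(3.986e14 / 7568000) = 7257 m/s

7257 m/s


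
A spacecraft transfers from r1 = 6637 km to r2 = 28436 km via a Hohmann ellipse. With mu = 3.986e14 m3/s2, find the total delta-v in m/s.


V1 = sqrt(mu/r1) = 7749.66 m/s
dV1 = V1*(sqrt(2*r2/(r1+r2)) - 1) = 2118.71 m/s
V2 = sqrt(mu/r2) = 3743.99 m/s
dV2 = V2*(1 - sqrt(2*r1/(r1+r2))) = 1440.7 m/s
Total dV = 3559 m/s

3559 m/s


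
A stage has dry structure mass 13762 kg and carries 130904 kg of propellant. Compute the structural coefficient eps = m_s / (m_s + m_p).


eps = 13762 / (13762 + 130904) = 0.0951

0.0951


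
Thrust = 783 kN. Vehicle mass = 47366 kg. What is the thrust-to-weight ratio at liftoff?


TWR = 783000 / (47366 * 9.81) = 1.69

1.69


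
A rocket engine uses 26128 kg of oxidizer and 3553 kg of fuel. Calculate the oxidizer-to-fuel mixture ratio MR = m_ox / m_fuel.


MR = 26128 / 3553 = 7.35

7.35


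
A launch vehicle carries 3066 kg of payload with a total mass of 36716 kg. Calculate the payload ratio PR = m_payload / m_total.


PR = 3066 / 36716 = 0.0835

0.0835


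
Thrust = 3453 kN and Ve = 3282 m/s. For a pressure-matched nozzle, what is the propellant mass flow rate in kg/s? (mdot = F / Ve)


mdot = F / Ve = 3453000 / 3282 = 1052.1 kg/s

1052.1 kg/s


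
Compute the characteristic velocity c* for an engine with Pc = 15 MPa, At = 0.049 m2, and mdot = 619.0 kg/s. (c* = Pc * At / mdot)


c* = 15e6 * 0.049 / 619.0 = 1187 m/s

1187 m/s


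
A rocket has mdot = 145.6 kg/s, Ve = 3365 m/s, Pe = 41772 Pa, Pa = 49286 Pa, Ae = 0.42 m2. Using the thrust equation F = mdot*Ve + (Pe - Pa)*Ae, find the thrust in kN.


F = 145.6 * 3365 + (41772 - 49286) * 0.42 = 486788.0 N = 486.8 kN

486.8 kN


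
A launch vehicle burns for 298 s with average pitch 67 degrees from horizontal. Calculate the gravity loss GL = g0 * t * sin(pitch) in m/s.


GL = 9.81 * 298 * sin(67 deg) = 2691 m/s

2691 m/s


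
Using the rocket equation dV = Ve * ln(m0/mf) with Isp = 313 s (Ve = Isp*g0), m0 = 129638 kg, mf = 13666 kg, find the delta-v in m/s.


Ve = 313 * 9.81 = 3070.53 m/s
dV = 3070.53 * ln(129638/13666) = 6908 m/s

6908 m/s


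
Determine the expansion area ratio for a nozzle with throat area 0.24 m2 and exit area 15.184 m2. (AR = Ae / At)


AR = 15.184 / 0.24 = 63.3

63.3


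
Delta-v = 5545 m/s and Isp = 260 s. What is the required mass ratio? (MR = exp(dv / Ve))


Ve = 260 * 9.81 = 2550.6 m/s
MR = exp(5545 / 2550.6) = 8.793

8.793


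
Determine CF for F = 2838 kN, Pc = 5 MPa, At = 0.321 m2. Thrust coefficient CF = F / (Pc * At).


CF = 2838000 / (5e6 * 0.321) = 1.77

1.77


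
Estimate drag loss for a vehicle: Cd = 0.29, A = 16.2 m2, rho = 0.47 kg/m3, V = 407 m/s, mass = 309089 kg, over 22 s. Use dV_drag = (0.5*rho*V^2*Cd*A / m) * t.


D = 0.5 * 0.47 * 407^2 * 0.29 * 16.2 = 182881.47 N
a = 182881.47 / 309089 = 0.5917 m/s2
dV = 0.5917 * 22 = 13.0 m/s

13.0 m/s


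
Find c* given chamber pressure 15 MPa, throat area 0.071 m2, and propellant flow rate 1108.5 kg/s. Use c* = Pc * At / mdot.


c* = 15e6 * 0.071 / 1108.5 = 961 m/s

961 m/s


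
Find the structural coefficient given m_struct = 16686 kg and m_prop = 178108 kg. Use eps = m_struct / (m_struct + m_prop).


eps = 16686 / (16686 + 178108) = 0.0857

0.0857


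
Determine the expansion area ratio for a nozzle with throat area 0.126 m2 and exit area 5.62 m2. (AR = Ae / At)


AR = 5.62 / 0.126 = 44.6

44.6


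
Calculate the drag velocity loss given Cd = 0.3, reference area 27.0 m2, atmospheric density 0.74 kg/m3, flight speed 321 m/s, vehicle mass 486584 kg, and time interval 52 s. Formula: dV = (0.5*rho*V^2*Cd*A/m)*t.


D = 0.5 * 0.74 * 321^2 * 0.3 * 27.0 = 308813.88 N
a = 308813.88 / 486584 = 0.6347 m/s2
dV = 0.6347 * 52 = 33.0 m/s

33.0 m/s


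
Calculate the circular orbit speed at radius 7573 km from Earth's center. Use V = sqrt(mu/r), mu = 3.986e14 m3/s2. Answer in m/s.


V = sqrt(3.986e14 / 7573000) = 7255 m/s

7255 m/s


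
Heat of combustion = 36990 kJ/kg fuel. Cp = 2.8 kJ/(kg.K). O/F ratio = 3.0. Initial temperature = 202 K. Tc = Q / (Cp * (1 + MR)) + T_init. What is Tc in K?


Tc = 36990 / (2.8 * (1 + 3.0)) + 202 = 3505 K

3505 K


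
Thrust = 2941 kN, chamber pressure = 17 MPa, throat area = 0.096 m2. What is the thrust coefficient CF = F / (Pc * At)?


CF = 2941000 / (17e6 * 0.096) = 1.8

1.8


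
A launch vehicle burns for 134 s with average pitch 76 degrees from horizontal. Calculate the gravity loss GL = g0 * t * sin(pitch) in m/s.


GL = 9.81 * 134 * sin(76 deg) = 1275 m/s

1275 m/s


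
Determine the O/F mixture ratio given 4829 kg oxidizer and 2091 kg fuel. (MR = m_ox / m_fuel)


MR = 4829 / 2091 = 2.31

2.31


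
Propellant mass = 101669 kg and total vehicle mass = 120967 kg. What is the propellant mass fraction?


PMF = 101669 / 120967 = 0.84

0.84


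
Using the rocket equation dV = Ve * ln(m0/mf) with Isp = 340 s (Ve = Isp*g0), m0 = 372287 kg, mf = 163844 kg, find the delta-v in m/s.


Ve = 340 * 9.81 = 3335.4 m/s
dV = 3335.4 * ln(372287/163844) = 2738 m/s

2738 m/s


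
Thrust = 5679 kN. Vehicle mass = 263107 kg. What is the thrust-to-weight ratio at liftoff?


TWR = 5679000 / (263107 * 9.81) = 2.2

2.2


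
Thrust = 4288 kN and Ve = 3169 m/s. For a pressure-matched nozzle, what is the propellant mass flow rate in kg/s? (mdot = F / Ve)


mdot = F / Ve = 4288000 / 3169 = 1353.1 kg/s

1353.1 kg/s
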